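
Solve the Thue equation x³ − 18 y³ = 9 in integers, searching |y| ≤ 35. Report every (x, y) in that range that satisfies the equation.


The equation is x³ - 18y³ = 9. For fixed y, x³ = 18·y³ + 9, so a solution requires the RHS to be a perfect cube.
Strategy: iterate y from -35 to 35, compute RHS = 18·y³ + 9, and check whether it is a (positive or negative) perfect cube.
Check small values of y:
  y = 0: RHS = 9 is not a perfect cube.
  y = 1: RHS = 27 = (3)³ ⇒ x = 3 works.
  y = -1: RHS = -9 is not a perfect cube.
  y = 2: RHS = 153 is not a perfect cube.
  y = -2: RHS = -135 is not a perfect cube.
  y = 3: RHS = 495 is not a perfect cube.
  y = -3: RHS = -477 is not a perfect cube.
Continuing the search up to |y| = 35 finds no further solutions beyond those listed.
Collected solutions: (3, 1).

Solutions (with |y| ≤ 35): (3, 1).


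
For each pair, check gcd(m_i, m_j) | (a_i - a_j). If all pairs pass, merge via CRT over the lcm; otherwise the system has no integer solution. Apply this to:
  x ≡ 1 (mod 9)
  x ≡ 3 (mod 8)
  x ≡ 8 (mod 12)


Moduli 9, 8, 12 are not pairwise coprime, so CRT works modulo lcm(m_i) when all pairwise compatibility conditions hold.
Pairwise compatibility: gcd(m_i, m_j) must divide a_i - a_j for every pair.
Merge one congruence at a time:
  Start: x ≡ 1 (mod 9).
  Combine with x ≡ 3 (mod 8): gcd(9, 8) = 1; 3 - 1 = 2, which IS divisible by 1, so compatible.
    Write x = 1 + 9·t and substitute into x ≡ 3 (mod 8): 9·t ≡ 3 − 1 = 2 (mod 8).
    Reduce coefficients mod 8: 1·t ≡ 2 (mod 8).
    So t ≡ 2 (mod 8).
    Then x = 1 + 9·2 = 19, valid modulo lcm(9, 8) = 72: x ≡ 19 (mod 72).
  Combine with x ≡ 8 (mod 12): gcd(72, 12) = 12, and 8 - 19 = -11 is NOT divisible by 12.
    ⇒ system is inconsistent (no integer solution).

No solution (the system is inconsistent).


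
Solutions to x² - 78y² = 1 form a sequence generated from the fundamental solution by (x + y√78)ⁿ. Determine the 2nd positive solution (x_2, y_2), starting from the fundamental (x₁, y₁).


Step 1: Find the fundamental solution (x₁, y₁) of x² - 78y² = 1.
  Expand √78 as a continued fraction. a₀ = ⌊√78⌋ = 8; iterate m_{k+1} = d_k·a_k − m_k, d_{k+1} = (78 − m_{k+1}²)/d_k, a_{k+1} = ⌊(a₀ + m_{k+1})/d_{k+1}⌋ (starting m₀ = 0, d₀ = 1), with convergents p_k = a_k·p_{k-1} + p_{k-2}, q_k = a_k·q_{k-1} + q_{k-2} (p₋₁ = 1, q₋₁ = 0):
  k = 0: a₀ = 8; p₀/q₀ = 8/1; p₀² − 78·q₀² = 64 − 78 = -14.
  k = 1: m = 8, d = 14, a = ⌊(8 + 8)/14⌋ = 1; p/q = (1·8 + 1)/(1·1 + 0) = 9/1; p² − 78·q² = 81 − 78 = 3.
  k = 2: m = 6, d = 3, a = ⌊(8 + 6)/3⌋ = 4; p/q = (4·9 + 8)/(4·1 + 1) = 44/5; p² − 78·q² = 1936 − 1950 = -14.
  k = 3: m = 6, d = 14, a = ⌊(8 + 6)/14⌋ = 1; p/q = (1·44 + 9)/(1·5 + 1) = 53/6; p² − 78·q² = 2809 − 2808 = 1.
  The first convergent with p² − 78·q² = 1 gives the fundamental solution (x₁, y₁) = (53, 6).
Step 2: Apply the recurrence (x_{n+1}, y_{n+1}) = (x₁x_n + 78y₁y_n, x₁y_n + y₁x_n) repeatedly.
  From (x_1, y_1) = (53, 6): x_2 = 53·53 + 78·6·6 = 5617; y_2 = 53·6 + 6·53 = 636.
Step 3: Verify x_2² - 78·y_2² = 31550689 - 31550688 = 1 (should be 1). ✓

(x_1, y_1) = (53, 6); (x_2, y_2) = (5617, 636).


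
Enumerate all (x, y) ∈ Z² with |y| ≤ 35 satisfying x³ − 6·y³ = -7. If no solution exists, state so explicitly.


The equation is x³ - 6y³ = -7. For fixed y, x³ = 6·y³ − 7, so a solution requires the RHS to be a perfect cube.
Strategy: iterate y from -35 to 35, compute RHS = 6·y³ − 7, and check whether it is a (positive or negative) perfect cube.
Check small values of y:
  y = 0: RHS = -7 is not a perfect cube.
  y = 1: RHS = -1 = (-1)³ ⇒ x = -1 works.
  y = -1: RHS = -13 is not a perfect cube.
  y = 2: RHS = 41 is not a perfect cube.
  y = -2: RHS = -55 is not a perfect cube.
  y = 3: RHS = 155 is not a perfect cube.
  y = -3: RHS = -169 is not a perfect cube.
Continuing the search up to |y| = 35 finds no further solutions beyond those listed.
Collected solutions: (-1, 1).

Solutions (with |y| ≤ 35): (-1, 1).


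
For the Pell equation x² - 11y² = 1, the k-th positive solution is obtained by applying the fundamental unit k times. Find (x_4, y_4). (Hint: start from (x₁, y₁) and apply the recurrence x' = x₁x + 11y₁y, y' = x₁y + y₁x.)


Step 1: Find the fundamental solution (x₁, y₁) of x² - 11y² = 1.
  Expand √11 as a continued fraction. a₀ = ⌊√11⌋ = 3; iterate m_{k+1} = d_k·a_k − m_k, d_{k+1} = (11 − m_{k+1}²)/d_k, a_{k+1} = ⌊(a₀ + m_{k+1})/d_{k+1}⌋ (starting m₀ = 0, d₀ = 1), with convergents p_k = a_k·p_{k-1} + p_{k-2}, q_k = a_k·q_{k-1} + q_{k-2} (p₋₁ = 1, q₋₁ = 0):
  k = 0: a₀ = 3; p₀/q₀ = 3/1; p₀² − 11·q₀² = 9 − 11 = -2.
  k = 1: m = 3, d = 2, a = ⌊(3 + 3)/2⌋ = 3; p/q = (3·3 + 1)/(3·1 + 0) = 10/3; p² − 11·q² = 100 − 99 = 1.
  The first convergent with p² − 11·q² = 1 gives the fundamental solution (x₁, y₁) = (10, 3).
Step 2: Apply the recurrence (x_{n+1}, y_{n+1}) = (x₁x_n + 11y₁y_n, x₁y_n + y₁x_n) repeatedly.
  From (x_1, y_1) = (10, 3): x_2 = 10·10 + 11·3·3 = 199; y_2 = 10·3 + 3·10 = 60.
  From (x_2, y_2) = (199, 60): x_3 = 10·199 + 11·3·60 = 3970; y_3 = 10·60 + 3·199 = 1197.
  From (x_3, y_3) = (3970, 1197): x_4 = 10·3970 + 11·3·1197 = 79201; y_4 = 10·1197 + 3·3970 = 23880.
Step 3: Verify x_4² - 11·y_4² = 6272798401 - 6272798400 = 1 (should be 1). ✓

(x_1, y_1) = (10, 3); (x_4, y_4) = (79201, 23880).


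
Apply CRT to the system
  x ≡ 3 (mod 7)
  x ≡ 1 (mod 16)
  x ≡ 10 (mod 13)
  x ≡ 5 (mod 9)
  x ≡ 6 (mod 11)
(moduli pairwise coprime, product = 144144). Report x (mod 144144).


Product of moduli M = 7 · 16 · 13 · 9 · 11 = 144144.
Merge one congruence at a time:
  Start: x ≡ 3 (mod 7).
  Combine with x ≡ 1 (mod 16); new modulus lcm = 112.
    Write x = 3 + 7·t and substitute into x ≡ 1 (mod 16): 7·t ≡ 1 − 3 = -2 (mod 16).
    Reduce coefficients mod 16: 7·t ≡ 14 (mod 16).
    The inverse of 7 mod 16 is 7 (since 7·7 = 49 = 3·16 + 1), so t ≡ 7·14 = 98 ≡ 2 (mod 16).
    Then x = 3 + 7·2 = 17, valid modulo lcm(7, 16) = 112: x ≡ 17 (mod 112).
  Combine with x ≡ 10 (mod 13); new modulus lcm = 1456.
    Write x = 17 + 112·t and substitute into x ≡ 10 (mod 13): 112·t ≡ 10 − 17 = -7 (mod 13).
    Reduce coefficients mod 13: 8·t ≡ 6 (mod 13).
    The inverse of 8 mod 13 is 5 (since 8·5 = 40 = 3·13 + 1), so t ≡ 5·6 = 30 ≡ 4 (mod 13).
    Then x = 17 + 112·4 = 465, valid modulo lcm(112, 13) = 1456: x ≡ 465 (mod 1456).
  Combine with x ≡ 5 (mod 9); new modulus lcm = 13104.
    Write x = 465 + 1456·t and substitute into x ≡ 5 (mod 9): 1456·t ≡ 5 − 465 = -460 (mod 9).
    Reduce coefficients mod 9: 7·t ≡ 8 (mod 9).
    The inverse of 7 mod 9 is 4 (since 7·4 = 28 = 3·9 + 1), so t ≡ 4·8 = 32 ≡ 5 (mod 9).
    Then x = 465 + 1456·5 = 7745, valid modulo lcm(1456, 9) = 13104: x ≡ 7745 (mod 13104).
  Combine with x ≡ 6 (mod 11); new modulus lcm = 144144.
    Write x = 7745 + 13104·t and substitute into x ≡ 6 (mod 11): 13104·t ≡ 6 − 7745 = -7739 (mod 11).
    Reduce coefficients mod 11: 3·t ≡ 5 (mod 11).
    The inverse of 3 mod 11 is 4 (since 3·4 = 12 = 1·11 + 1), so t ≡ 4·5 = 20 ≡ 9 (mod 11).
    Then x = 7745 + 13104·9 = 125681, valid modulo lcm(13104, 11) = 144144: x ≡ 125681 (mod 144144).
Verify against each original: 125681 mod 7 = 3, 125681 mod 16 = 1, 125681 mod 13 = 10, 125681 mod 9 = 5, 125681 mod 11 = 6.

x ≡ 125681 (mod 144144).


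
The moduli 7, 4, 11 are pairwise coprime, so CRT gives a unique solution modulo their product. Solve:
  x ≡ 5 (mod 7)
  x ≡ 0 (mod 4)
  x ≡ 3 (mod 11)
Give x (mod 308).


Moduli 7, 4, 11 are pairwise coprime; by CRT there is a unique solution modulo M = 7 · 4 · 11 = 308.
Solve pairwise, accumulating the modulus:
  Start with x ≡ 5 (mod 7).
  Combine with x ≡ 0 (mod 4): since gcd(7, 4) = 1, we get a unique residue mod 28.
    Write x = 5 + 7·t and substitute into x ≡ 0 (mod 4): 7·t ≡ 0 − 5 = -5 (mod 4).
    Reduce coefficients mod 4: 3·t ≡ 3 (mod 4).
    The inverse of 3 mod 4 is 3 (since 3·3 = 9 = 2·4 + 1), so t ≡ 3·3 = 9 ≡ 1 (mod 4).
    Then x = 5 + 7·1 = 12, valid modulo lcm(7, 4) = 28: x ≡ 12 (mod 28).
  Combine with x ≡ 3 (mod 11): since gcd(28, 11) = 1, we get a unique residue mod 308.
    Write x = 12 + 28·t and substitute into x ≡ 3 (mod 11): 28·t ≡ 3 − 12 = -9 (mod 11).
    Reduce coefficients mod 11: 6·t ≡ 2 (mod 11).
    The inverse of 6 mod 11 is 2 (since 6·2 = 12 = 1·11 + 1), so t ≡ 2·2 = 4 ≡ 4 (mod 11).
    Then x = 12 + 28·4 = 124, valid modulo lcm(28, 11) = 308: x ≡ 124 (mod 308).
Verify: 124 mod 7 = 5 ✓, 124 mod 4 = 0 ✓, 124 mod 11 = 3 ✓.

x ≡ 124 (mod 308).


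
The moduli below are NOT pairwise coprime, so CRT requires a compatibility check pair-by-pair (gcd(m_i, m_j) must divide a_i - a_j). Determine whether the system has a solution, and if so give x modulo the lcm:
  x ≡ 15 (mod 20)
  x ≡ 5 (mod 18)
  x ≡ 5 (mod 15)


Moduli 20, 18, 15 are not pairwise coprime, so CRT works modulo lcm(m_i) when all pairwise compatibility conditions hold.
Pairwise compatibility: gcd(m_i, m_j) must divide a_i - a_j for every pair.
Merge one congruence at a time:
  Start: x ≡ 15 (mod 20).
  Combine with x ≡ 5 (mod 18): gcd(20, 18) = 2; 5 - 15 = -10, which IS divisible by 2, so compatible.
    Write x = 15 + 20·t and substitute into x ≡ 5 (mod 18): 20·t ≡ 5 − 15 = -10 (mod 18).
    Divide the congruence (and modulus) by g = 2: 10·t ≡ -5 (mod 9).
    Reduce coefficients mod 9: 1·t ≡ 4 (mod 9).
    So t ≡ 4 (mod 9).
    Then x = 15 + 20·4 = 95, valid modulo lcm(20, 18) = 180: x ≡ 95 (mod 180).
  Combine with x ≡ 5 (mod 15): gcd(180, 15) = 15; 5 - 95 = -90, which IS divisible by 15, so compatible.
    Write x = 95 + 180·t and substitute into x ≡ 5 (mod 15): 180·t ≡ 5 − 95 = -90 (mod 15).
    Divide the congruence (and modulus) by g = 15: 12·t ≡ -6 (mod 1).
    Modulo 1 every t works; take t = 0.
    Then x = 95 + 180·0 = 95, valid modulo lcm(180, 15) = 180: x ≡ 95 (mod 180).
Verify: 95 mod 20 = 15, 95 mod 18 = 5, 95 mod 15 = 5.

x ≡ 95 (mod 180).


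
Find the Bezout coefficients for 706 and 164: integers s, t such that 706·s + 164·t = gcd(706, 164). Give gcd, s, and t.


Euclidean algorithm on (706, 164) — divide until remainder is 0:
  706 = 4 · 164 + 50
  164 = 3 · 50 + 14
  50 = 3 · 14 + 8
  14 = 1 · 8 + 6
  8 = 1 · 6 + 2
  6 = 3 · 2 + 0
gcd(706, 164) = 2.
Track Bezout coefficients alongside the remainders: start with r₀ = 706 = a·1 + b·0 (s = 1, t = 0) and r₁ = 164 = a·0 + b·1 (s = 0, t = 1); each new remainder r_{k+1} = r_{k-1} − q_k·r_k inherits s_{k+1} = s_{k-1} − q_k·s_k, t_{k+1} = t_{k-1} − q_k·t_k, so r_k = a·s_k + b·t_k at every step:
  q = 4: r = 50, s = 1 − 4·0 = 1, t = 0 − 4·1 = -4  (check: 706·1 + 164·(-4) = 50)
  q = 3: r = 14, s = 0 − 3·1 = -3, t = 1 − 3·(-4) = 13  (check: 706·(-3) + 164·13 = 14)
  q = 3: r = 8, s = 1 − 3·(-3) = 10, t = -4 − 3·13 = -43  (check: 706·10 + 164·(-43) = 8)
  q = 1: r = 6, s = -3 − 1·10 = -13, t = 13 − 1·(-43) = 56  (check: 706·(-13) + 164·56 = 6)
  q = 1: r = 2, s = 10 − 1·(-13) = 23, t = -43 − 1·56 = -99  (check: 706·23 + 164·(-99) = 2)
The row with r = 2 (the gcd) gives the Bezout coefficients s = 23, t = -99.
Result: 706 · (23) + 164 · (-99) = 2.

gcd(706, 164) = 2; s = 23, t = -99 (check: 706·23 + 164·(-99) = 2).


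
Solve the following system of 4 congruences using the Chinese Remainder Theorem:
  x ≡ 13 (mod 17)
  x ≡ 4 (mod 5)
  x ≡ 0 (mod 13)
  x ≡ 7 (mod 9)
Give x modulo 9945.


Product of moduli M = 17 · 5 · 13 · 9 = 9945.
Merge one congruence at a time:
  Start: x ≡ 13 (mod 17).
  Combine with x ≡ 4 (mod 5); new modulus lcm = 85.
    Write x = 13 + 17·t and substitute into x ≡ 4 (mod 5): 17·t ≡ 4 − 13 = -9 (mod 5).
    Reduce coefficients mod 5: 2·t ≡ 1 (mod 5).
    The inverse of 2 mod 5 is 3 (since 2·3 = 6 = 1·5 + 1), so t ≡ 3·1 = 3 ≡ 3 (mod 5).
    Then x = 13 + 17·3 = 64, valid modulo lcm(17, 5) = 85: x ≡ 64 (mod 85).
  Combine with x ≡ 0 (mod 13); new modulus lcm = 1105.
    Write x = 64 + 85·t and substitute into x ≡ 0 (mod 13): 85·t ≡ 0 − 64 = -64 (mod 13).
    Reduce coefficients mod 13: 7·t ≡ 1 (mod 13).
    The inverse of 7 mod 13 is 2 (since 7·2 = 14 = 1·13 + 1), so t ≡ 2·1 = 2 ≡ 2 (mod 13).
    Then x = 64 + 85·2 = 234, valid modulo lcm(85, 13) = 1105: x ≡ 234 (mod 1105).
  Combine with x ≡ 7 (mod 9); new modulus lcm = 9945.
    Write x = 234 + 1105·t and substitute into x ≡ 7 (mod 9): 1105·t ≡ 7 − 234 = -227 (mod 9).
    Reduce coefficients mod 9: 7·t ≡ 7 (mod 9).
    The inverse of 7 mod 9 is 4 (since 7·4 = 28 = 3·9 + 1), so t ≡ 4·7 = 28 ≡ 1 (mod 9).
    Then x = 234 + 1105·1 = 1339, valid modulo lcm(1105, 9) = 9945: x ≡ 1339 (mod 9945).
Verify against each original: 1339 mod 17 = 13, 1339 mod 5 = 4, 1339 mod 13 = 0, 1339 mod 9 = 7.

x ≡ 1339 (mod 9945).


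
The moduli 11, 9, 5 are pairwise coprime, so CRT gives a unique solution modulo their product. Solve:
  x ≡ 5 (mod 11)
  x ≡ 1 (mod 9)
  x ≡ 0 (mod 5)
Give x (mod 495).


Moduli 11, 9, 5 are pairwise coprime; by CRT there is a unique solution modulo M = 11 · 9 · 5 = 495.
Solve pairwise, accumulating the modulus:
  Start with x ≡ 5 (mod 11).
  Combine with x ≡ 1 (mod 9): since gcd(11, 9) = 1, we get a unique residue mod 99.
    Write x = 5 + 11·t and substitute into x ≡ 1 (mod 9): 11·t ≡ 1 − 5 = -4 (mod 9).
    Reduce coefficients mod 9: 2·t ≡ 5 (mod 9).
    The inverse of 2 mod 9 is 5 (since 2·5 = 10 = 1·9 + 1), so t ≡ 5·5 = 25 ≡ 7 (mod 9).
    Then x = 5 + 11·7 = 82, valid modulo lcm(11, 9) = 99: x ≡ 82 (mod 99).
  Combine with x ≡ 0 (mod 5): since gcd(99, 5) = 1, we get a unique residue mod 495.
    Write x = 82 + 99·t and substitute into x ≡ 0 (mod 5): 99·t ≡ 0 − 82 = -82 (mod 5).
    Reduce coefficients mod 5: 4·t ≡ 3 (mod 5).
    The inverse of 4 mod 5 is 4 (since 4·4 = 16 = 3·5 + 1), so t ≡ 4·3 = 12 ≡ 2 (mod 5).
    Then x = 82 + 99·2 = 280, valid modulo lcm(99, 5) = 495: x ≡ 280 (mod 495).
Verify: 280 mod 11 = 5 ✓, 280 mod 9 = 1 ✓, 280 mod 5 = 0 ✓.

x ≡ 280 (mod 495).


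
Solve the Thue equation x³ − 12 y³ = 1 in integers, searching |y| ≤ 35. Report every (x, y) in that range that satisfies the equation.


The equation is x³ - 12y³ = 1. For fixed y, x³ = 12·y³ + 1, so a solution requires the RHS to be a perfect cube.
Strategy: iterate y from -35 to 35, compute RHS = 12·y³ + 1, and check whether it is a (positive or negative) perfect cube.
Check small values of y:
  y = 0: RHS = 1 = (1)³ ⇒ x = 1 works.
  y = 1: RHS = 13 is not a perfect cube.
  y = -1: RHS = -11 is not a perfect cube.
  y = 2: RHS = 97 is not a perfect cube.
  y = -2: RHS = -95 is not a perfect cube.
  y = 3: RHS = 325 is not a perfect cube.
  y = -3: RHS = -323 is not a perfect cube.
Continuing the search up to |y| = 35 finds no further solutions beyond those listed.
Collected solutions: (1, 0).

Solutions (with |y| ≤ 35): (1, 0).


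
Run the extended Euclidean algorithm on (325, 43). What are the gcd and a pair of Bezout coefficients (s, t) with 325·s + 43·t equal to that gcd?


Euclidean algorithm on (325, 43) — divide until remainder is 0:
  325 = 7 · 43 + 24
  43 = 1 · 24 + 19
  24 = 1 · 19 + 5
  19 = 3 · 5 + 4
  5 = 1 · 4 + 1
  4 = 4 · 1 + 0
gcd(325, 43) = 1.
Track Bezout coefficients alongside the remainders: start with r₀ = 325 = a·1 + b·0 (s = 1, t = 0) and r₁ = 43 = a·0 + b·1 (s = 0, t = 1); each new remainder r_{k+1} = r_{k-1} − q_k·r_k inherits s_{k+1} = s_{k-1} − q_k·s_k, t_{k+1} = t_{k-1} − q_k·t_k, so r_k = a·s_k + b·t_k at every step:
  q = 7: r = 24, s = 1 − 7·0 = 1, t = 0 − 7·1 = -7  (check: 325·1 + 43·(-7) = 24)
  q = 1: r = 19, s = 0 − 1·1 = -1, t = 1 − 1·(-7) = 8  (check: 325·(-1) + 43·8 = 19)
  q = 1: r = 5, s = 1 − 1·(-1) = 2, t = -7 − 1·8 = -15  (check: 325·2 + 43·(-15) = 5)
  q = 3: r = 4, s = -1 − 3·2 = -7, t = 8 − 3·(-15) = 53  (check: 325·(-7) + 43·53 = 4)
  q = 1: r = 1, s = 2 − 1·(-7) = 9, t = -15 − 1·53 = -68  (check: 325·9 + 43·(-68) = 1)
The row with r = 1 (the gcd) gives the Bezout coefficients s = 9, t = -68.
Result: 325 · (9) + 43 · (-68) = 1.

gcd(325, 43) = 1; s = 9, t = -68 (check: 325·9 + 43·(-68) = 1).


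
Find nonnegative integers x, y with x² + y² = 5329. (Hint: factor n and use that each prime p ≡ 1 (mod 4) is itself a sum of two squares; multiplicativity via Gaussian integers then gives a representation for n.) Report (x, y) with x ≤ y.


Step 1: Factor n = 5329 = 73^2.
Step 2: Check the mod-4 condition on each prime factor: 73 ≡ 1 (mod 4), exponent 2.
All primes ≡ 3 (mod 4) appear to even exponent (or don't appear), so by the two-squares theorem n IS expressible as a sum of two squares.
Step 3: Build a representation. Here n = 73 · 73 is a product of primes ≡ 1 (mod 4). Each prime p ≡ 1 (mod 4) is itself a sum of two squares; find a² by testing p − a² for a perfect square:
  73: 73 − 1² = 72, 73 − 2² = 69, 73 − 3² = 64 = 8² ⇒ 73 = 3² + 8².
  Combine using the Brahmagupta–Fibonacci identity (a² + b²)(c² + d²) = (ac − bd)² + (ad + bc)² = (ac + bd)² + (ad − bc)²:
  73 · 73 = 5329: from (3² + 8²)(3² + 8²), take (3·3 − 8·8, 3·8 + 8·3) = (9 − 64, 24 + 24) = (-55, 48); dropping signs (only squares matter) gives (55, 48); check 55² + 48² = 3025 + 2304 = 5329 ✓.
Step 4: Order so x ≤ y and verify: 48² + 55² = 2304 + 3025 = 5329 = n. ✓

n = 5329 = 48² + 55² (one valid representation with x ≤ y).


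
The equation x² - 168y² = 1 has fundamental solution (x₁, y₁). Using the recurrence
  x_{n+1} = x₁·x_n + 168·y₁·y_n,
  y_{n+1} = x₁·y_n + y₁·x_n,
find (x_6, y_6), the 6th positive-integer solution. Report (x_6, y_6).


Step 1: Find the fundamental solution (x₁, y₁) of x² - 168y² = 1.
  Expand √168 as a continued fraction. a₀ = ⌊√168⌋ = 12; iterate m_{k+1} = d_k·a_k − m_k, d_{k+1} = (168 − m_{k+1}²)/d_k, a_{k+1} = ⌊(a₀ + m_{k+1})/d_{k+1}⌋ (starting m₀ = 0, d₀ = 1), with convergents p_k = a_k·p_{k-1} + p_{k-2}, q_k = a_k·q_{k-1} + q_{k-2} (p₋₁ = 1, q₋₁ = 0):
  k = 0: a₀ = 12; p₀/q₀ = 12/1; p₀² − 168·q₀² = 144 − 168 = -24.
  k = 1: m = 12, d = 24, a = ⌊(12 + 12)/24⌋ = 1; p/q = (1·12 + 1)/(1·1 + 0) = 13/1; p² − 168·q² = 169 − 168 = 1.
  The first convergent with p² − 168·q² = 1 gives the fundamental solution (x₁, y₁) = (13, 1).
Step 2: Apply the recurrence (x_{n+1}, y_{n+1}) = (x₁x_n + 168y₁y_n, x₁y_n + y₁x_n) repeatedly.
  From (x_1, y_1) = (13, 1): x_2 = 13·13 + 168·1·1 = 337; y_2 = 13·1 + 1·13 = 26.
  From (x_2, y_2) = (337, 26): x_3 = 13·337 + 168·1·26 = 8749; y_3 = 13·26 + 1·337 = 675.
  From (x_3, y_3) = (8749, 675): x_4 = 13·8749 + 168·1·675 = 227137; y_4 = 13·675 + 1·8749 = 17524.
  From (x_4, y_4) = (227137, 17524): x_5 = 13·227137 + 168·1·17524 = 5896813; y_5 = 13·17524 + 1·227137 = 454949.
  From (x_5, y_5) = (5896813, 454949): x_6 = 13·5896813 + 168·1·454949 = 153090001; y_6 = 13·454949 + 1·5896813 = 11811150.
Step 3: Verify x_6² - 168·y_6² = 23436548406180001 - 23436548406180000 = 1 (should be 1). ✓

(x_1, y_1) = (13, 1); (x_6, y_6) = (153090001, 11811150).


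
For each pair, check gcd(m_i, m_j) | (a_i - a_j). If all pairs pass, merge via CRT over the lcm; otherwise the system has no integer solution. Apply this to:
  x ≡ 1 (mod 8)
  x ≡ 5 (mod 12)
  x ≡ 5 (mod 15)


Moduli 8, 12, 15 are not pairwise coprime, so CRT works modulo lcm(m_i) when all pairwise compatibility conditions hold.
Pairwise compatibility: gcd(m_i, m_j) must divide a_i - a_j for every pair.
Merge one congruence at a time:
  Start: x ≡ 1 (mod 8).
  Combine with x ≡ 5 (mod 12): gcd(8, 12) = 4; 5 - 1 = 4, which IS divisible by 4, so compatible.
    Write x = 1 + 8·t and substitute into x ≡ 5 (mod 12): 8·t ≡ 5 − 1 = 4 (mod 12).
    Divide the congruence (and modulus) by g = 4: 2·t ≡ 1 (mod 3).
    The inverse of 2 mod 3 is 2 (since 2·2 = 4 = 1·3 + 1), so t ≡ 2·1 = 2 ≡ 2 (mod 3).
    Then x = 1 + 8·2 = 17, valid modulo lcm(8, 12) = 24: x ≡ 17 (mod 24).
  Combine with x ≡ 5 (mod 15): gcd(24, 15) = 3; 5 - 17 = -12, which IS divisible by 3, so compatible.
    Write x = 17 + 24·t and substitute into x ≡ 5 (mod 15): 24·t ≡ 5 − 17 = -12 (mod 15).
    Divide the congruence (and modulus) by g = 3: 8·t ≡ -4 (mod 5).
    Reduce coefficients mod 5: 3·t ≡ 1 (mod 5).
    The inverse of 3 mod 5 is 2 (since 3·2 = 6 = 1·5 + 1), so t ≡ 2·1 = 2 ≡ 2 (mod 5).
    Then x = 17 + 24·2 = 65, valid modulo lcm(24, 15) = 120: x ≡ 65 (mod 120).
Verify: 65 mod 8 = 1, 65 mod 12 = 5, 65 mod 15 = 5.

x ≡ 65 (mod 120).


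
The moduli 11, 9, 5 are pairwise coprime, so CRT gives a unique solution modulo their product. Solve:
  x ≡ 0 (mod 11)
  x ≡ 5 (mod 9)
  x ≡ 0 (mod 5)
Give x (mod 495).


Moduli 11, 9, 5 are pairwise coprime; by CRT there is a unique solution modulo M = 11 · 9 · 5 = 495.
Solve pairwise, accumulating the modulus:
  Start with x ≡ 0 (mod 11).
  Combine with x ≡ 5 (mod 9): since gcd(11, 9) = 1, we get a unique residue mod 99.
    Write x = 0 + 11·t and substitute into x ≡ 5 (mod 9): 11·t ≡ 5 − 0 = 5 (mod 9).
    Reduce coefficients mod 9: 2·t ≡ 5 (mod 9).
    The inverse of 2 mod 9 is 5 (since 2·5 = 10 = 1·9 + 1), so t ≡ 5·5 = 25 ≡ 7 (mod 9).
    Then x = 0 + 11·7 = 77, valid modulo lcm(11, 9) = 99: x ≡ 77 (mod 99).
  Combine with x ≡ 0 (mod 5): since gcd(99, 5) = 1, we get a unique residue mod 495.
    Write x = 77 + 99·t and substitute into x ≡ 0 (mod 5): 99·t ≡ 0 − 77 = -77 (mod 5).
    Reduce coefficients mod 5: 4·t ≡ 3 (mod 5).
    The inverse of 4 mod 5 is 4 (since 4·4 = 16 = 3·5 + 1), so t ≡ 4·3 = 12 ≡ 2 (mod 5).
    Then x = 77 + 99·2 = 275, valid modulo lcm(99, 5) = 495: x ≡ 275 (mod 495).
Verify: 275 mod 11 = 0 ✓, 275 mod 9 = 5 ✓, 275 mod 5 = 0 ✓.

x ≡ 275 (mod 495).


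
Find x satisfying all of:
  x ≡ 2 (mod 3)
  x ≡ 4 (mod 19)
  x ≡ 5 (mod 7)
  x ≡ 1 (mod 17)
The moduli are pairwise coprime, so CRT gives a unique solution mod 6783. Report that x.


Product of moduli M = 3 · 19 · 7 · 17 = 6783.
Merge one congruence at a time:
  Start: x ≡ 2 (mod 3).
  Combine with x ≡ 4 (mod 19); new modulus lcm = 57.
    Write x = 2 + 3·t and substitute into x ≡ 4 (mod 19): 3·t ≡ 4 − 2 = 2 (mod 19).
    The inverse of 3 mod 19 is 13 (since 3·13 = 39 = 2·19 + 1), so t ≡ 13·2 = 26 ≡ 7 (mod 19).
    Then x = 2 + 3·7 = 23, valid modulo lcm(3, 19) = 57: x ≡ 23 (mod 57).
  Combine with x ≡ 5 (mod 7); new modulus lcm = 399.
    Write x = 23 + 57·t and substitute into x ≡ 5 (mod 7): 57·t ≡ 5 − 23 = -18 (mod 7).
    Reduce coefficients mod 7: 1·t ≡ 3 (mod 7).
    So t ≡ 3 (mod 7).
    Then x = 23 + 57·3 = 194, valid modulo lcm(57, 7) = 399: x ≡ 194 (mod 399).
  Combine with x ≡ 1 (mod 17); new modulus lcm = 6783.
    Write x = 194 + 399·t and substitute into x ≡ 1 (mod 17): 399·t ≡ 1 − 194 = -193 (mod 17).
    Reduce coefficients mod 17: 8·t ≡ 11 (mod 17).
    The inverse of 8 mod 17 is 15 (since 8·15 = 120 = 7·17 + 1), so t ≡ 15·11 = 165 ≡ 12 (mod 17).
    Then x = 194 + 399·12 = 4982, valid modulo lcm(399, 17) = 6783: x ≡ 4982 (mod 6783).
Verify against each original: 4982 mod 3 = 2, 4982 mod 19 = 4, 4982 mod 7 = 5, 4982 mod 17 = 1.

x ≡ 4982 (mod 6783).


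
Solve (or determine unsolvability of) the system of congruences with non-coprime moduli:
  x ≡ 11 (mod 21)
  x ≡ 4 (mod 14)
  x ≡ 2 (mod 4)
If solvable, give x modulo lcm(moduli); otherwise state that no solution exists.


Moduli 21, 14, 4 are not pairwise coprime, so CRT works modulo lcm(m_i) when all pairwise compatibility conditions hold.
Pairwise compatibility: gcd(m_i, m_j) must divide a_i - a_j for every pair.
Merge one congruence at a time:
  Start: x ≡ 11 (mod 21).
  Combine with x ≡ 4 (mod 14): gcd(21, 14) = 7; 4 - 11 = -7, which IS divisible by 7, so compatible.
    Write x = 11 + 21·t and substitute into x ≡ 4 (mod 14): 21·t ≡ 4 − 11 = -7 (mod 14).
    Divide the congruence (and modulus) by g = 7: 3·t ≡ -1 (mod 2).
    Reduce coefficients mod 2: 1·t ≡ 1 (mod 2).
    So t ≡ 1 (mod 2).
    Then x = 11 + 21·1 = 32, valid modulo lcm(21, 14) = 42: x ≡ 32 (mod 42).
  Combine with x ≡ 2 (mod 4): gcd(42, 4) = 2; 2 - 32 = -30, which IS divisible by 2, so compatible.
    Write x = 32 + 42·t and substitute into x ≡ 2 (mod 4): 42·t ≡ 2 − 32 = -30 (mod 4).
    Divide the congruence (and modulus) by g = 2: 21·t ≡ -15 (mod 2).
    Reduce coefficients mod 2: 1·t ≡ 1 (mod 2).
    So t ≡ 1 (mod 2).
    Then x = 32 + 42·1 = 74, valid modulo lcm(42, 4) = 84: x ≡ 74 (mod 84).
Verify: 74 mod 21 = 11, 74 mod 14 = 4, 74 mod 4 = 2.

x ≡ 74 (mod 84).


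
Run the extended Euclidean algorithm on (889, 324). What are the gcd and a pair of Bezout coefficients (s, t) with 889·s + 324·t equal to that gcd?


Euclidean algorithm on (889, 324) — divide until remainder is 0:
  889 = 2 · 324 + 241
  324 = 1 · 241 + 83
  241 = 2 · 83 + 75
  83 = 1 · 75 + 8
  75 = 9 · 8 + 3
  8 = 2 · 3 + 2
  3 = 1 · 2 + 1
  2 = 2 · 1 + 0
gcd(889, 324) = 1.
Track Bezout coefficients alongside the remainders: start with r₀ = 889 = a·1 + b·0 (s = 1, t = 0) and r₁ = 324 = a·0 + b·1 (s = 0, t = 1); each new remainder r_{k+1} = r_{k-1} − q_k·r_k inherits s_{k+1} = s_{k-1} − q_k·s_k, t_{k+1} = t_{k-1} − q_k·t_k, so r_k = a·s_k + b·t_k at every step:
  q = 2: r = 241, s = 1 − 2·0 = 1, t = 0 − 2·1 = -2  (check: 889·1 + 324·(-2) = 241)
  q = 1: r = 83, s = 0 − 1·1 = -1, t = 1 − 1·(-2) = 3  (check: 889·(-1) + 324·3 = 83)
  q = 2: r = 75, s = 1 − 2·(-1) = 3, t = -2 − 2·3 = -8  (check: 889·3 + 324·(-8) = 75)
  q = 1: r = 8, s = -1 − 1·3 = -4, t = 3 − 1·(-8) = 11  (check: 889·(-4) + 324·11 = 8)
  q = 9: r = 3, s = 3 − 9·(-4) = 39, t = -8 − 9·11 = -107  (check: 889·39 + 324·(-107) = 3)
  q = 2: r = 2, s = -4 − 2·39 = -82, t = 11 − 2·(-107) = 225  (check: 889·(-82) + 324·225 = 2)
  q = 1: r = 1, s = 39 − 1·(-82) = 121, t = -107 − 1·225 = -332  (check: 889·121 + 324·(-332) = 1)
The row with r = 1 (the gcd) gives the Bezout coefficients s = 121, t = -332.
Result: 889 · (121) + 324 · (-332) = 1.

gcd(889, 324) = 1; s = 121, t = -332 (check: 889·121 + 324·(-332) = 1).


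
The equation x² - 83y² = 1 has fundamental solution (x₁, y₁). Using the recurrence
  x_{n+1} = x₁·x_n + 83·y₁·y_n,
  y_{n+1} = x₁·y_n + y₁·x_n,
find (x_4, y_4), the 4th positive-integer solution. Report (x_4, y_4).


Step 1: Find the fundamental solution (x₁, y₁) of x² - 83y² = 1.
  Expand √83 as a continued fraction. a₀ = ⌊√83⌋ = 9; iterate m_{k+1} = d_k·a_k − m_k, d_{k+1} = (83 − m_{k+1}²)/d_k, a_{k+1} = ⌊(a₀ + m_{k+1})/d_{k+1}⌋ (starting m₀ = 0, d₀ = 1), with convergents p_k = a_k·p_{k-1} + p_{k-2}, q_k = a_k·q_{k-1} + q_{k-2} (p₋₁ = 1, q₋₁ = 0):
  k = 0: a₀ = 9; p₀/q₀ = 9/1; p₀² − 83·q₀² = 81 − 83 = -2.
  k = 1: m = 9, d = 2, a = ⌊(9 + 9)/2⌋ = 9; p/q = (9·9 + 1)/(9·1 + 0) = 82/9; p² − 83·q² = 6724 − 6723 = 1.
  The first convergent with p² − 83·q² = 1 gives the fundamental solution (x₁, y₁) = (82, 9).
Step 2: Apply the recurrence (x_{n+1}, y_{n+1}) = (x₁x_n + 83y₁y_n, x₁y_n + y₁x_n) repeatedly.
  From (x_1, y_1) = (82, 9): x_2 = 82·82 + 83·9·9 = 13447; y_2 = 82·9 + 9·82 = 1476.
  From (x_2, y_2) = (13447, 1476): x_3 = 82·13447 + 83·9·1476 = 2205226; y_3 = 82·1476 + 9·13447 = 242055.
  From (x_3, y_3) = (2205226, 242055): x_4 = 82·2205226 + 83·9·242055 = 361643617; y_4 = 82·242055 + 9·2205226 = 39695544.
Step 3: Verify x_4² - 83·y_4² = 130786105716842689 - 130786105716842688 = 1 (should be 1). ✓

(x_1, y_1) = (82, 9); (x_4, y_4) = (361643617, 39695544).


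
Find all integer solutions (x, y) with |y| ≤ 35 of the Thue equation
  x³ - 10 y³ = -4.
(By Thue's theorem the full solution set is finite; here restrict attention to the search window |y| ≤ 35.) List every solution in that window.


The equation is x³ - 10y³ = -4. For fixed y, x³ = 10·y³ − 4, so a solution requires the RHS to be a perfect cube.
Strategy: iterate y from -35 to 35, compute RHS = 10·y³ − 4, and check whether it is a (positive or negative) perfect cube.
Check small values of y:
  y = 0: RHS = -4 is not a perfect cube.
  y = 1: RHS = 6 is not a perfect cube.
  y = -1: RHS = -14 is not a perfect cube.
  y = 2: RHS = 76 is not a perfect cube.
  y = -2: RHS = -84 is not a perfect cube.
  y = 3: RHS = 266 is not a perfect cube.
  y = -3: RHS = -274 is not a perfect cube.
Continuing the search up to |y| = 35 finds no solutions either.
No (x, y) in the scanned range satisfies the equation.

No integer solutions with |y| ≤ 35.


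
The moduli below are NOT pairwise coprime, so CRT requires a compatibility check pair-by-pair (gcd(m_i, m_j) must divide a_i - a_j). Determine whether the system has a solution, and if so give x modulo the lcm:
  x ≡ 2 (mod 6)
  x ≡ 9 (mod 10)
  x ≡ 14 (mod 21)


Moduli 6, 10, 21 are not pairwise coprime, so CRT works modulo lcm(m_i) when all pairwise compatibility conditions hold.
Pairwise compatibility: gcd(m_i, m_j) must divide a_i - a_j for every pair.
Merge one congruence at a time:
  Start: x ≡ 2 (mod 6).
  Combine with x ≡ 9 (mod 10): gcd(6, 10) = 2, and 9 - 2 = 7 is NOT divisible by 2.
    ⇒ system is inconsistent (no integer solution).

No solution (the system is inconsistent).


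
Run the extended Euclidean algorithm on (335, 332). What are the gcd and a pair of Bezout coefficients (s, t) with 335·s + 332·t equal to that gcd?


Euclidean algorithm on (335, 332) — divide until remainder is 0:
  335 = 1 · 332 + 3
  332 = 110 · 3 + 2
  3 = 1 · 2 + 1
  2 = 2 · 1 + 0
gcd(335, 332) = 1.
Track Bezout coefficients alongside the remainders: start with r₀ = 335 = a·1 + b·0 (s = 1, t = 0) and r₁ = 332 = a·0 + b·1 (s = 0, t = 1); each new remainder r_{k+1} = r_{k-1} − q_k·r_k inherits s_{k+1} = s_{k-1} − q_k·s_k, t_{k+1} = t_{k-1} − q_k·t_k, so r_k = a·s_k + b·t_k at every step:
  q = 1: r = 3, s = 1 − 1·0 = 1, t = 0 − 1·1 = -1  (check: 335·1 + 332·(-1) = 3)
  q = 110: r = 2, s = 0 − 110·1 = -110, t = 1 − 110·(-1) = 111  (check: 335·(-110) + 332·111 = 2)
  q = 1: r = 1, s = 1 − 1·(-110) = 111, t = -1 − 1·111 = -112  (check: 335·111 + 332·(-112) = 1)
The row with r = 1 (the gcd) gives the Bezout coefficients s = 111, t = -112.
Result: 335 · (111) + 332 · (-112) = 1.

gcd(335, 332) = 1; s = 111, t = -112 (check: 335·111 + 332·(-112) = 1).


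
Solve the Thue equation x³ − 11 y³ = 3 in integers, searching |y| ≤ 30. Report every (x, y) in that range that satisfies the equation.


The equation is x³ - 11y³ = 3. For fixed y, x³ = 11·y³ + 3, so a solution requires the RHS to be a perfect cube.
Strategy: iterate y from -30 to 30, compute RHS = 11·y³ + 3, and check whether it is a (positive or negative) perfect cube.
Check small values of y:
  y = 0: RHS = 3 is not a perfect cube.
  y = 1: RHS = 14 is not a perfect cube.
  y = -1: RHS = -8 = (-2)³ ⇒ x = -2 works.
  y = 2: RHS = 91 is not a perfect cube.
  y = -2: RHS = -85 is not a perfect cube.
  y = 3: RHS = 300 is not a perfect cube.
  y = -3: RHS = -294 is not a perfect cube.
Continuing the search up to |y| = 30 finds no further solutions beyond those listed.
Collected solutions: (-2, -1).

Solutions (with |y| ≤ 30): (-2, -1).


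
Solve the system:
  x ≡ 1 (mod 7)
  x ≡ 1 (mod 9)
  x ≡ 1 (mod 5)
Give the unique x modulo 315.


Moduli 7, 9, 5 are pairwise coprime; by CRT there is a unique solution modulo M = 7 · 9 · 5 = 315.
Solve pairwise, accumulating the modulus:
  Start with x ≡ 1 (mod 7).
  Combine with x ≡ 1 (mod 9): since gcd(7, 9) = 1, we get a unique residue mod 63.
    Write x = 1 + 7·t and substitute into x ≡ 1 (mod 9): 7·t ≡ 1 − 1 = 0 (mod 9).
    The inverse of 7 mod 9 is 4 (since 7·4 = 28 = 3·9 + 1), so t ≡ 4·0 = 0 ≡ 0 (mod 9).
    Then x = 1 + 7·0 = 1, valid modulo lcm(7, 9) = 63: x ≡ 1 (mod 63).
  Combine with x ≡ 1 (mod 5): since gcd(63, 5) = 1, we get a unique residue mod 315.
    Write x = 1 + 63·t and substitute into x ≡ 1 (mod 5): 63·t ≡ 1 − 1 = 0 (mod 5).
    Reduce coefficients mod 5: 3·t ≡ 0 (mod 5).
    The inverse of 3 mod 5 is 2 (since 3·2 = 6 = 1·5 + 1), so t ≡ 2·0 = 0 ≡ 0 (mod 5).
    Then x = 1 + 63·0 = 1, valid modulo lcm(63, 5) = 315: x ≡ 1 (mod 315).
Verify: 1 mod 7 = 1 ✓, 1 mod 9 = 1 ✓, 1 mod 5 = 1 ✓.

x ≡ 1 (mod 315).


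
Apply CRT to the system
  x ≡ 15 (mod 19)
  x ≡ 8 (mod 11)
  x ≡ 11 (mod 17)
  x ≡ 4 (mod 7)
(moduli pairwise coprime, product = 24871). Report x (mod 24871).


Product of moduli M = 19 · 11 · 17 · 7 = 24871.
Merge one congruence at a time:
  Start: x ≡ 15 (mod 19).
  Combine with x ≡ 8 (mod 11); new modulus lcm = 209.
    Write x = 15 + 19·t and substitute into x ≡ 8 (mod 11): 19·t ≡ 8 − 15 = -7 (mod 11).
    Reduce coefficients mod 11: 8·t ≡ 4 (mod 11).
    The inverse of 8 mod 11 is 7 (since 8·7 = 56 = 5·11 + 1), so t ≡ 7·4 = 28 ≡ 6 (mod 11).
    Then x = 15 + 19·6 = 129, valid modulo lcm(19, 11) = 209: x ≡ 129 (mod 209).
  Combine with x ≡ 11 (mod 17); new modulus lcm = 3553.
    Write x = 129 + 209·t and substitute into x ≡ 11 (mod 17): 209·t ≡ 11 − 129 = -118 (mod 17).
    Reduce coefficients mod 17: 5·t ≡ 1 (mod 17).
    The inverse of 5 mod 17 is 7 (since 5·7 = 35 = 2·17 + 1), so t ≡ 7·1 = 7 ≡ 7 (mod 17).
    Then x = 129 + 209·7 = 1592, valid modulo lcm(209, 17) = 3553: x ≡ 1592 (mod 3553).
  Combine with x ≡ 4 (mod 7); new modulus lcm = 24871.
    Write x = 1592 + 3553·t and substitute into x ≡ 4 (mod 7): 3553·t ≡ 4 − 1592 = -1588 (mod 7).
    Reduce coefficients mod 7: 4·t ≡ 1 (mod 7).
    The inverse of 4 mod 7 is 2 (since 4·2 = 8 = 1·7 + 1), so t ≡ 2·1 = 2 ≡ 2 (mod 7).
    Then x = 1592 + 3553·2 = 8698, valid modulo lcm(3553, 7) = 24871: x ≡ 8698 (mod 24871).
Verify against each original: 8698 mod 19 = 15, 8698 mod 11 = 8, 8698 mod 17 = 11, 8698 mod 7 = 4.

x ≡ 8698 (mod 24871).


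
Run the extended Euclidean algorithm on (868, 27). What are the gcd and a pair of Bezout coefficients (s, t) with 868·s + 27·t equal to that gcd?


Euclidean algorithm on (868, 27) — divide until remainder is 0:
  868 = 32 · 27 + 4
  27 = 6 · 4 + 3
  4 = 1 · 3 + 1
  3 = 3 · 1 + 0
gcd(868, 27) = 1.
Track Bezout coefficients alongside the remainders: start with r₀ = 868 = a·1 + b·0 (s = 1, t = 0) and r₁ = 27 = a·0 + b·1 (s = 0, t = 1); each new remainder r_{k+1} = r_{k-1} − q_k·r_k inherits s_{k+1} = s_{k-1} − q_k·s_k, t_{k+1} = t_{k-1} − q_k·t_k, so r_k = a·s_k + b·t_k at every step:
  q = 32: r = 4, s = 1 − 32·0 = 1, t = 0 − 32·1 = -32  (check: 868·1 + 27·(-32) = 4)
  q = 6: r = 3, s = 0 − 6·1 = -6, t = 1 − 6·(-32) = 193  (check: 868·(-6) + 27·193 = 3)
  q = 1: r = 1, s = 1 − 1·(-6) = 7, t = -32 − 1·193 = -225  (check: 868·7 + 27·(-225) = 1)
The row with r = 1 (the gcd) gives the Bezout coefficients s = 7, t = -225.
Result: 868 · (7) + 27 · (-225) = 1.

gcd(868, 27) = 1; s = 7, t = -225 (check: 868·7 + 27·(-225) = 1).


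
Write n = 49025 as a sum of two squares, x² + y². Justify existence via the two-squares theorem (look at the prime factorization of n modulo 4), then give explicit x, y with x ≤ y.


Step 1: Factor n = 49025 = 5^2 · 37 · 53.
Step 2: Check the mod-4 condition on each prime factor: 5 ≡ 1 (mod 4), exponent 2; 37 ≡ 1 (mod 4), exponent 1; 53 ≡ 1 (mod 4), exponent 1.
All primes ≡ 3 (mod 4) appear to even exponent (or don't appear), so by the two-squares theorem n IS expressible as a sum of two squares.
Step 3: Build a representation. Group n = k² · m with k = 5 and m = 37 · 53 = 1961 (a product of primes ≡ 1 (mod 4)); a representation of m scales to one of n via (k·x)² + (k·y)² = k²(x² + y²). Each prime p ≡ 1 (mod 4) is itself a sum of two squares; find a² by testing p − a² for a perfect square:
  37: 37 − 1² = 36 = 6² ⇒ 37 = 1² + 6².
  53: 53 − 1² = 52, 53 − 2² = 49 = 7² ⇒ 53 = 2² + 7².
  Combine using the Brahmagupta–Fibonacci identity (a² + b²)(c² + d²) = (ac − bd)² + (ad + bc)² = (ac + bd)² + (ad − bc)²:
  37 · 53 = 1961: from (1² + 6²)(2² + 7²), take (1·2 − 6·7, 1·7 + 6·2) = (2 − 42, 7 + 12) = (-40, 19); dropping signs (only squares matter) gives (40, 19); check 40² + 19² = 1600 + 361 = 1961 ✓.
  Scale by k = 5: (5·40, 5·19) = (200, 95).
Step 4: Order so x ≤ y and verify: 95² + 200² = 9025 + 40000 = 49025 = n. ✓

n = 49025 = 95² + 200² (one valid representation with x ≤ y).


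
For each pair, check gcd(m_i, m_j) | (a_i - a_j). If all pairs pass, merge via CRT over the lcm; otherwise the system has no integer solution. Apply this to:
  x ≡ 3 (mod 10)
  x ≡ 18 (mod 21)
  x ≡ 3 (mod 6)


Moduli 10, 21, 6 are not pairwise coprime, so CRT works modulo lcm(m_i) when all pairwise compatibility conditions hold.
Pairwise compatibility: gcd(m_i, m_j) must divide a_i - a_j for every pair.
Merge one congruence at a time:
  Start: x ≡ 3 (mod 10).
  Combine with x ≡ 18 (mod 21): gcd(10, 21) = 1; 18 - 3 = 15, which IS divisible by 1, so compatible.
    Write x = 3 + 10·t and substitute into x ≡ 18 (mod 21): 10·t ≡ 18 − 3 = 15 (mod 21).
    The inverse of 10 mod 21 is 19 (since 10·19 = 190 = 9·21 + 1), so t ≡ 19·15 = 285 ≡ 12 (mod 21).
    Then x = 3 + 10·12 = 123, valid modulo lcm(10, 21) = 210: x ≡ 123 (mod 210).
  Combine with x ≡ 3 (mod 6): gcd(210, 6) = 6; 3 - 123 = -120, which IS divisible by 6, so compatible.
    Write x = 123 + 210·t and substitute into x ≡ 3 (mod 6): 210·t ≡ 3 − 123 = -120 (mod 6).
    Divide the congruence (and modulus) by g = 6: 35·t ≡ -20 (mod 1).
    Modulo 1 every t works; take t = 0.
    Then x = 123 + 210·0 = 123, valid modulo lcm(210, 6) = 210: x ≡ 123 (mod 210).
Verify: 123 mod 10 = 3, 123 mod 21 = 18, 123 mod 6 = 3.

x ≡ 123 (mod 210).


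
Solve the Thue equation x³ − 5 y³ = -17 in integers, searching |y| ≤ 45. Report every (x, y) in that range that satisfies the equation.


The equation is x³ - 5y³ = -17. For fixed y, x³ = 5·y³ − 17, so a solution requires the RHS to be a perfect cube.
Strategy: iterate y from -45 to 45, compute RHS = 5·y³ − 17, and check whether it is a (positive or negative) perfect cube.
Check small values of y:
  y = 0: RHS = -17 is not a perfect cube.
  y = 1: RHS = -12 is not a perfect cube.
  y = -1: RHS = -22 is not a perfect cube.
  y = 2: RHS = 23 is not a perfect cube.
  y = -2: RHS = -57 is not a perfect cube.
  y = 3: RHS = 118 is not a perfect cube.
  y = -3: RHS = -152 is not a perfect cube.
Continuing the search up to |y| = 45 finds no solutions either.
No (x, y) in the scanned range satisfies the equation.

No integer solutions with |y| ≤ 45.


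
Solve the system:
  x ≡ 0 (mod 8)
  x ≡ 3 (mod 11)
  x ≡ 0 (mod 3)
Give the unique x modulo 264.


Moduli 8, 11, 3 are pairwise coprime; by CRT there is a unique solution modulo M = 8 · 11 · 3 = 264.
Solve pairwise, accumulating the modulus:
  Start with x ≡ 0 (mod 8).
  Combine with x ≡ 3 (mod 11): since gcd(8, 11) = 1, we get a unique residue mod 88.
    Write x = 0 + 8·t and substitute into x ≡ 3 (mod 11): 8·t ≡ 3 − 0 = 3 (mod 11).
    The inverse of 8 mod 11 is 7 (since 8·7 = 56 = 5·11 + 1), so t ≡ 7·3 = 21 ≡ 10 (mod 11).
    Then x = 0 + 8·10 = 80, valid modulo lcm(8, 11) = 88: x ≡ 80 (mod 88).
  Combine with x ≡ 0 (mod 3): since gcd(88, 3) = 1, we get a unique residue mod 264.
    Write x = 80 + 88·t and substitute into x ≡ 0 (mod 3): 88·t ≡ 0 − 80 = -80 (mod 3).
    Reduce coefficients mod 3: 1·t ≡ 1 (mod 3).
    So t ≡ 1 (mod 3).
    Then x = 80 + 88·1 = 168, valid modulo lcm(88, 3) = 264: x ≡ 168 (mod 264).
Verify: 168 mod 8 = 0 ✓, 168 mod 11 = 3 ✓, 168 mod 3 = 0 ✓.

x ≡ 168 (mod 264).
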